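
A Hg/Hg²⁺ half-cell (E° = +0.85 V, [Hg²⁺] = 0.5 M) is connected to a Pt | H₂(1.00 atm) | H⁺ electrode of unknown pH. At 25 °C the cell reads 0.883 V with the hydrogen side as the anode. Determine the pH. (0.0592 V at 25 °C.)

pH = 0.71

E°_cell = 0.85 V and n = 2.
log Q = n(E° − E)/0.0592 = 2×(0.85 − 0.883)/0.0592 = -1.115.
With Q = [H⁺]^2 / ([Hg²⁺]·P(H₂)), solving for [H⁺] gives log[H⁺] = -0.708, so pH = 0.71.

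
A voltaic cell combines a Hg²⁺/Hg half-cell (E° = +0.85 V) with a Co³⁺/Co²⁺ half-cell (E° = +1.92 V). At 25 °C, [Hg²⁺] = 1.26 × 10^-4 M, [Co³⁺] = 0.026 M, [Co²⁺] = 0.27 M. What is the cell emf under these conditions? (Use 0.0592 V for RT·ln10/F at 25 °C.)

The Co³⁺/Co²⁺ couple has the higher reduction potential and acts as the cathode, so E°_cell = +1.92 − (+0.85) = 1.07 V.
Balancing electrons gives n = 2; the reaction quotient is Q = [Hg²⁺]·[Co²⁺]^2/[Co³⁺]^2 = 0.0136.
At 25 °C, E = E° − (0.0592/n) log Q = 1.07 − (0.0592/2)(-1.867) = 1.070 + 0.055 = 1.125 V.

1.13 V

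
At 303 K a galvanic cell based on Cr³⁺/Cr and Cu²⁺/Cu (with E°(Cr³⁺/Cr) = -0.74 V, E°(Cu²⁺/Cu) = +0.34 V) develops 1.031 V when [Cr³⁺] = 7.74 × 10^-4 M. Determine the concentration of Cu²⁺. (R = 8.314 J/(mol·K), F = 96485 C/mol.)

2 × 10^-4 M

From the Nernst equation, ln Q = nF(E° − E)/RT = 6×96485×(1.08 − 1.031)/(8.314×303) = 11.260, so Q = 7.77 × 10^4.
With Q = [Cr³⁺]^2/[Cu²⁺]^3 and the known concentrations, [Cu²⁺]^3 in the denominator gives [Cu²⁺] = 2 × 10^-4 M.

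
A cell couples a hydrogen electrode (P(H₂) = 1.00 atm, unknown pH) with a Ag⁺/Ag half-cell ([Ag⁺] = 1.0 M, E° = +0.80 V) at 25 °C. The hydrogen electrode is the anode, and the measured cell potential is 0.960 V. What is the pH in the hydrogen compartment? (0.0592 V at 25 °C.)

E°_cell = 0.80 V and n = 2.
log Q = n(E° − E)/0.0592 = 2×(0.80 − 0.960)/0.0592 = -5.405.
With Q = [H⁺]^2 / ([Ag⁺]^2·P(H₂)), solving for [H⁺] gives log[H⁺] = -2.703, so pH = 2.70.

pH = 2.70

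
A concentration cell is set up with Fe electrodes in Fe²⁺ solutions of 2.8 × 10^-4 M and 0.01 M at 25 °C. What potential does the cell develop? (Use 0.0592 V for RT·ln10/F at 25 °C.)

Both half-cells are Fe²⁺/Fe, so E°_cell = 0. The concentrated side is the cathode; the cell reaction moves Fe²⁺ from high to low concentration with n = 2.
Q = [Fe²⁺]_dilute/[Fe²⁺]_conc = 2.8 × 10^-4/0.01 = 0.0280.
E = 0 − (0.0592/2) log Q = −(0.0592/2)(-1.553) = 0.0460 V.

0.046 V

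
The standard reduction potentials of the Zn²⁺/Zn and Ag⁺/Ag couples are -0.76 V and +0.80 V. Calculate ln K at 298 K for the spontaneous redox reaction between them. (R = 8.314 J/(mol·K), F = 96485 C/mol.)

E°_cell = +0.80 − (-0.76) = 1.56 V, with n = 2 electrons transferred.
At equilibrium E = 0, so the Nernst equation gives ln K = nFE°/RT = (2)(96485)(1.56)/((8.314)(298)) = 121.50.

ln K = 121.5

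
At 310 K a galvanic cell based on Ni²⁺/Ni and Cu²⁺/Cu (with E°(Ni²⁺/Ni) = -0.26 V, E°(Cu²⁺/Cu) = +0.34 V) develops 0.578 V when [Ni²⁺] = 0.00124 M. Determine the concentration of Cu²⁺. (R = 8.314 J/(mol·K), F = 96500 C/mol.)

2.4 × 10^-4 M

From the Nernst equation, ln Q = nF(E° − E)/RT = 2×96500×(0.60 − 0.578)/(8.314×310) = 1.647, so Q = 5.19.
With Q = [Ni²⁺]/[Cu²⁺] and the known concentrations, [Cu²⁺] in the denominator gives [Cu²⁺] = 2.4 × 10^-4 M.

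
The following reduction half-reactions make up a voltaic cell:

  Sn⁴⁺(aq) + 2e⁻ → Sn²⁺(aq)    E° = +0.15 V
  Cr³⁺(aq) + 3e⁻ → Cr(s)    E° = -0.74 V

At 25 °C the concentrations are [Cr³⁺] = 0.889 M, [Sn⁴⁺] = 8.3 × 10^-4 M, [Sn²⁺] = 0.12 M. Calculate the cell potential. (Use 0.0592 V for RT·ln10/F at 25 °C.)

The Sn⁴⁺/Sn²⁺ couple has the higher reduction potential and acts as the cathode, so E°_cell = +0.15 − (-0.74) = 0.89 V.
Balancing electrons gives n = 6; the reaction quotient is Q = [Cr³⁺]^2·[Sn²⁺]^3/[Sn⁴⁺]^3 = 2.39 × 10^6.
At 25 °C, E = E° − (0.0592/n) log Q = 0.89 − (0.0592/6)(6.378) = 0.890 − 0.063 = 0.827 V.

0.827 V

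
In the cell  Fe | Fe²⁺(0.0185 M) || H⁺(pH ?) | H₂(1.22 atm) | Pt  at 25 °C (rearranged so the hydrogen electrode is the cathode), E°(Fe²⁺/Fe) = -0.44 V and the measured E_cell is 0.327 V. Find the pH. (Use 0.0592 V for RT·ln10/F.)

pH = 2.73

E°_cell = 0.44 V and n = 2.
log Q = n(E° − E)/0.0592 = 2×(0.44 − 0.327)/0.0592 = 3.818.
With Q = [Fe²⁺]·P(H₂) / [H⁺]^2, solving for [H⁺] gives log[H⁺] = -2.732, so pH = 2.73.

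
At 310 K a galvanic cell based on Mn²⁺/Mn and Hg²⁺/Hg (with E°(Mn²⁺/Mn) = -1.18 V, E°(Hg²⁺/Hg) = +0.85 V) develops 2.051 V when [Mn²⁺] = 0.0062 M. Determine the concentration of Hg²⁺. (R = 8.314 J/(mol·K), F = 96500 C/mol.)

0.03 M

From the Nernst equation, ln Q = nF(E° − E)/RT = 2×96500×(2.03 − 2.051)/(8.314×310) = -1.573, so Q = 0.208.
With Q = [Mn²⁺]/[Hg²⁺] and the known concentrations, [Hg²⁺] in the denominator gives [Hg²⁺] = 0.03 M.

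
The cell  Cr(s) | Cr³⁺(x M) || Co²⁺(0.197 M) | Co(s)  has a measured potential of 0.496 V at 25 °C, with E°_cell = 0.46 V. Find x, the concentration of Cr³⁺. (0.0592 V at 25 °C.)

From the Nernst equation, log Q = n(E° − E)/0.0592 = 6(0.46 − 0.496)/0.0592 = -3.649, so Q = 2.25 × 10^-4.
With Q = [Cr³⁺]^2/[Co²⁺]^3 and the known concentrations, [Cr³⁺]^2 in the numerator gives [Cr³⁺] = 0.0013 M.

0.0013 M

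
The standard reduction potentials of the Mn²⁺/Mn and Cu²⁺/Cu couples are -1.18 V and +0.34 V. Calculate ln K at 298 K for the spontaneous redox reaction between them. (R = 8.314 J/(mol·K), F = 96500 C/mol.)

ln K = 118.4

E°_cell = +0.34 − (-1.18) = 1.52 V, with n = 2 electrons transferred.
At equilibrium E = 0, so the Nernst equation gives ln K = nFE°/RT = (2)(96500)(1.52)/((8.314)(298)) = 118.41.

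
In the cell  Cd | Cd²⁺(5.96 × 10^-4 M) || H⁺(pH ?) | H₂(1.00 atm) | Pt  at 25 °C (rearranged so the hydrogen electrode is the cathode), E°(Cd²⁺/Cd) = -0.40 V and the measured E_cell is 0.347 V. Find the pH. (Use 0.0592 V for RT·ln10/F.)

pH = 2.51

E°_cell = 0.40 V and n = 2.
log Q = n(E° − E)/0.0592 = 2×(0.40 − 0.347)/0.0592 = 1.791.
With Q = [Cd²⁺]·P(H₂) / [H⁺]^2, solving for [H⁺] gives log[H⁺] = -2.508, so pH = 2.51.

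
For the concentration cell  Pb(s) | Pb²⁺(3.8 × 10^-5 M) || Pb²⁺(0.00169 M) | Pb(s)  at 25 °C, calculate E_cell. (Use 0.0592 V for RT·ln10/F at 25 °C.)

0.049 V

Both half-cells are Pb²⁺/Pb, so E°_cell = 0. The concentrated side is the cathode; the cell reaction moves Pb²⁺ from high to low concentration with n = 2.
Q = [Pb²⁺]_dilute/[Pb²⁺]_conc = 3.8 × 10^-5/0.00169 = 0.0225.
E = 0 − (0.0592/2) log Q = −(0.0592/2)(-1.648) = 0.0488 V.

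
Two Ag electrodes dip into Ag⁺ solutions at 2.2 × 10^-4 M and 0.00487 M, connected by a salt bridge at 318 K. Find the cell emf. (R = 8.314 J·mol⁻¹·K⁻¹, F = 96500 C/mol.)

0.085 V

Both half-cells are Ag⁺/Ag, so E°_cell = 0. The concentrated side is the cathode; the cell reaction moves Ag⁺ from high to low concentration with n = 1.
Q = [Ag⁺]_dilute/[Ag⁺]_conc = 2.2 × 10^-4/0.00487 = 0.0452.
E = 0 − (RT/nF) ln Q = −((8.314×318)/(1×96500))(-3.097) = 0.0848 V.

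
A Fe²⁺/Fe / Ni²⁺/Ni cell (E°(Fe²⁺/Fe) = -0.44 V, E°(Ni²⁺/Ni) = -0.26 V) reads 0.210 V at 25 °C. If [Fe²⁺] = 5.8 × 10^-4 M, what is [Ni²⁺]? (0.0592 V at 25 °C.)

0.006 M

From the Nernst equation, log Q = n(E° − E)/0.0592 = 2(0.18 − 0.210)/0.0592 = -1.014, so Q = 0.0969.
With Q = [Fe²⁺]/[Ni²⁺] and the known concentrations, [Ni²⁺] in the denominator gives [Ni²⁺] = 0.006 M.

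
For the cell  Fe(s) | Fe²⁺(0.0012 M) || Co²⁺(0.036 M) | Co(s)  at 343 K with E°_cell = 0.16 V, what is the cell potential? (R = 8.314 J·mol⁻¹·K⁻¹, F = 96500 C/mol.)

0.210 V

Balancing electrons gives n = 2; the reaction quotient is Q = [Fe²⁺]/[Co²⁺] = 0.0333.
E = E° − (RT/nF) ln Q = 0.16 − (8.314×343)/(2×96500) × (-3.401) = 0.160 + 0.050 = 0.210 V.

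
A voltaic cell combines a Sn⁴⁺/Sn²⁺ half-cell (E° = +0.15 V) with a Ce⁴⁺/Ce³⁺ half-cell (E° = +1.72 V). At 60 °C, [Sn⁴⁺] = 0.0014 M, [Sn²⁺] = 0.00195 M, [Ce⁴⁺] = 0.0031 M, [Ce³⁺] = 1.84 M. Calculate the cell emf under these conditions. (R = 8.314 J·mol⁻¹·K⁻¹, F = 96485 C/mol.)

The Ce⁴⁺/Ce³⁺ couple has the higher reduction potential and acts as the cathode, so E°_cell = +1.72 − (+0.15) = 1.57 V.
Balancing electrons gives n = 2; the reaction quotient is Q = [Sn⁴⁺]·[Ce³⁺]^2/([Sn²⁺]·[Ce⁴⁺]^2) = 2.53 × 10^5.
E = E° − (RT/nF) ln Q = 1.57 − (8.314×333)/(2×96485) × (12.441) = 1.570 − 0.178 = 1.392 V.

1.39 V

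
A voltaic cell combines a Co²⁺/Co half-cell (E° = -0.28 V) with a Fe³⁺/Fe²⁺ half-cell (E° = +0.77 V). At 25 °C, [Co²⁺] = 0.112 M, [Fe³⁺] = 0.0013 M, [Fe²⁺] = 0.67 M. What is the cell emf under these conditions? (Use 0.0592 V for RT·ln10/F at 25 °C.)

The Fe³⁺/Fe²⁺ couple has the higher reduction potential and acts as the cathode, so E°_cell = +0.77 − (-0.28) = 1.05 V.
Balancing electrons gives n = 2; the reaction quotient is Q = [Co²⁺]·[Fe²⁺]^2/[Fe³⁺]^2 = 2.97 × 10^4.
At 25 °C, E = E° − (0.0592/n) log Q = 1.05 − (0.0592/2)(4.473) = 1.050 − 0.132 = 0.918 V.

0.918 V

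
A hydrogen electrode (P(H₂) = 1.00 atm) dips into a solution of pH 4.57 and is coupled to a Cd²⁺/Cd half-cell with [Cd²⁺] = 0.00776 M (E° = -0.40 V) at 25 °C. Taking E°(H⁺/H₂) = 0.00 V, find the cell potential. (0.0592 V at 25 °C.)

0.19 V

The hydrogen couple is the cathode, so E°_cell = 0.40 V; n = 2.
[H⁺] = 10^(−4.57) = 2.7 × 10^-5 M, and Q = [Cd²⁺]·P(H₂) / [H⁺]^2 = 1.07 × 10^7.
E = E° − (0.0592/2) log Q = 0.40 − (0.0592/2)(7.030) = 0.192 V.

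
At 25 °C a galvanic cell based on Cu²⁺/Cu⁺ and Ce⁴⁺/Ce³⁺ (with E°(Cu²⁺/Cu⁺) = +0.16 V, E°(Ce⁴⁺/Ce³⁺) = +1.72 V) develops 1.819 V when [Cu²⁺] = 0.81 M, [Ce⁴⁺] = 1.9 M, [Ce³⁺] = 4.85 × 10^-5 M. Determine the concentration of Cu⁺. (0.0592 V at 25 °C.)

0.49 M

From the Nernst equation, log Q = n(E° − E)/0.0592 = 1(1.56 − 1.819)/0.0592 = -4.375, so Q = 4.22 × 10^-5.
With Q = [Cu²⁺]·[Ce³⁺]/([Cu⁺]·[Ce⁴⁺]) and the known concentrations, [Cu⁺] in the denominator gives [Cu⁺] = 0.49 M.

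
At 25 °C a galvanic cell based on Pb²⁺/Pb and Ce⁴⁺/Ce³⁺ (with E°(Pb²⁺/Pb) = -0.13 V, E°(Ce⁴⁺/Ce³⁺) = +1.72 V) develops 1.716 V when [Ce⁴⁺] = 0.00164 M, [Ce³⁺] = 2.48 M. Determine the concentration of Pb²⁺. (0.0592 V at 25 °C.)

0.015 M

From the Nernst equation, log Q = n(E° − E)/0.0592 = 2(1.85 − 1.716)/0.0592 = 4.527, so Q = 3.37 × 10^4.
With Q = [Pb²⁺]·[Ce³⁺]^2/[Ce⁴⁺]^2 and the known concentrations, [Pb²⁺] in the numerator gives [Pb²⁺] = 0.015 M.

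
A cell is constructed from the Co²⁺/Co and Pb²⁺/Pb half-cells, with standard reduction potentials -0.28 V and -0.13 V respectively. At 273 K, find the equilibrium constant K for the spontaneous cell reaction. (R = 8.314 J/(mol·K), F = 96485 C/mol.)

3.5 × 10^5

E°_cell = -0.13 − (-0.28) = 0.15 V, with n = 2 electrons transferred.
At equilibrium E = 0, so the Nernst equation gives ln K = nFE°/RT = (2)(96485)(0.15)/((8.314)(273)) = 12.75.
K = e^12.75 = 3.5 × 10^5.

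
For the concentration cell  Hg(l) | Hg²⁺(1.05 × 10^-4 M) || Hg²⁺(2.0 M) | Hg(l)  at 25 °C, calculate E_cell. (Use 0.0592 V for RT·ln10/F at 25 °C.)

Both half-cells are Hg²⁺/Hg, so E°_cell = 0. The concentrated side is the cathode; the cell reaction moves Hg²⁺ from high to low concentration with n = 2.
Q = [Hg²⁺]_dilute/[Hg²⁺]_conc = 1.05 × 10^-4/2.0 = 5.25 × 10^-5.
E = 0 − (0.0592/2) log Q = −(0.0592/2)(-4.280) = 0.1267 V.

0.13 V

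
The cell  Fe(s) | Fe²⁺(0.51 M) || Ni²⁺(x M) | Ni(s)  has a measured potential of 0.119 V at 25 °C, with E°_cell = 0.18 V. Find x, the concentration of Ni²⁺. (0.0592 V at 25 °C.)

From the Nernst equation, log Q = n(E° − E)/0.0592 = 2(0.18 − 0.119)/0.0592 = 2.061, so Q = 115.
With Q = [Fe²⁺]/[Ni²⁺] and the known concentrations, [Ni²⁺] in the denominator gives [Ni²⁺] = 0.0044 M.

0.0044 M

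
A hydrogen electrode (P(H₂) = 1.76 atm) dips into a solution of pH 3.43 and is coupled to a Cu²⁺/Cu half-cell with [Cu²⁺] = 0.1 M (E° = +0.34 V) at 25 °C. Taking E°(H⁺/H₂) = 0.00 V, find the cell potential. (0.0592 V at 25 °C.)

0.52 V

The Cu²⁺/Cu couple is the cathode, so E°_cell = 0.34 V; n = 2.
[H⁺] = 10^(−3.43) = 3.7 × 10^-4 M, and Q = [H⁺]^2 / ([Cu²⁺]·P(H₂)) = 7.84 × 10^-7.
E = E° − (0.0592/2) log Q = 0.34 − (0.0592/2)(-6.106) = 0.521 V.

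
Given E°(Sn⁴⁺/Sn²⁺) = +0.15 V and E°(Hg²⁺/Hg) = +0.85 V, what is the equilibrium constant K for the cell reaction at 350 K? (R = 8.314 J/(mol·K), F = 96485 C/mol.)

E°_cell = +0.85 − (+0.15) = 0.70 V, with n = 2 electrons transferred.
At equilibrium E = 0, so the Nernst equation gives ln K = nFE°/RT = (2)(96485)(0.70)/((8.314)(350)) = 46.42.
K = e^46.42 = 1.4 × 10^20.

1.4 × 10^20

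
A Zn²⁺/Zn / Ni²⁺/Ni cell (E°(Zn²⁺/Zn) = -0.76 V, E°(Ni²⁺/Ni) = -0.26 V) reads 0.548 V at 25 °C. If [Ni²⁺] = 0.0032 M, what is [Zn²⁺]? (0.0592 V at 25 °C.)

7.6 × 10^-5 M

From the Nernst equation, log Q = n(E° − E)/0.0592 = 2(0.50 − 0.548)/0.0592 = -1.622, so Q = 0.0239.
With Q = [Zn²⁺]/[Ni²⁺] and the known concentrations, [Zn²⁺] in the numerator gives [Zn²⁺] = 7.6 × 10^-5 M.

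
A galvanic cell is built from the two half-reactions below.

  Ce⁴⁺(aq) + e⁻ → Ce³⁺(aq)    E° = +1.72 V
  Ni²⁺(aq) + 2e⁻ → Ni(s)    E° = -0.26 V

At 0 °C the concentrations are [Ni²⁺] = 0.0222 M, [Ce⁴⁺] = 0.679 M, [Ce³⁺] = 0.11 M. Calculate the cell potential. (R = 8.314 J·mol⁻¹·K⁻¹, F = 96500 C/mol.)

The Ce⁴⁺/Ce³⁺ couple has the higher reduction potential and acts as the cathode, so E°_cell = +1.72 − (-0.26) = 1.98 V.
Balancing electrons gives n = 2; the reaction quotient is Q = [Ni²⁺]·[Ce³⁺]^2/[Ce⁴⁺]^2 = 5.83 × 10^-4.
E = E° − (RT/nF) ln Q = 1.98 − (8.314×273)/(2×96500) × (-7.448) = 1.980 + 0.088 = 2.068 V.

2.07 V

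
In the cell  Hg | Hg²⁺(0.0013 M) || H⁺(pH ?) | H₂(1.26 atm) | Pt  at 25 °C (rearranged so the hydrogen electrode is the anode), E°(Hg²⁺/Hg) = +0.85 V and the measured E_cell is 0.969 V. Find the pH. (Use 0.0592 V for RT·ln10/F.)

E°_cell = 0.85 V and n = 2.
log Q = n(E° − E)/0.0592 = 2×(0.85 − 0.969)/0.0592 = -4.020.
With Q = [H⁺]^2 / ([Hg²⁺]·P(H₂)), solving for [H⁺] gives log[H⁺] = -3.403, so pH = 3.40.

pH = 3.40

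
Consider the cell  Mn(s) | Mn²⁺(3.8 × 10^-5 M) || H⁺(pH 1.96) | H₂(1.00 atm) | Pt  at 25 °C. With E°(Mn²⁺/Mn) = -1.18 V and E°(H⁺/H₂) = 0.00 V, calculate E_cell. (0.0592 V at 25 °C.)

1.19 V

The hydrogen couple is the cathode, so E°_cell = 1.18 V; n = 2.
[H⁺] = 10^(−1.96) = 0.011 M, and Q = [Mn²⁺]·P(H₂) / [H⁺]^2 = 0.316.
E = E° − (0.0592/2) log Q = 1.18 − (0.0592/2)(-0.500) = 1.195 V.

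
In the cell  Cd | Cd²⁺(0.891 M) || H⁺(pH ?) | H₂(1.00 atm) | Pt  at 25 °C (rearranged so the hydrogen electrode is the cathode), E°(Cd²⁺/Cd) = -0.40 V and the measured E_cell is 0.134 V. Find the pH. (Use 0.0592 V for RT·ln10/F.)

E°_cell = 0.40 V and n = 2.
log Q = n(E° − E)/0.0592 = 2×(0.40 − 0.134)/0.0592 = 8.986.
With Q = [Cd²⁺]·P(H₂) / [H⁺]^2, solving for [H⁺] gives log[H⁺] = -4.518, so pH = 4.52.

pH = 4.52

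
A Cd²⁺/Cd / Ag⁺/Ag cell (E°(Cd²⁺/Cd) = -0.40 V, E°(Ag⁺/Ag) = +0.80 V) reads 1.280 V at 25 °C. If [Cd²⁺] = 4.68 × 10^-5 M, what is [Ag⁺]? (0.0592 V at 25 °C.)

0.15 M

From the Nernst equation, log Q = n(E° − E)/0.0592 = 2(1.20 − 1.280)/0.0592 = -2.703, so Q = 0.00198.
With Q = [Cd²⁺]/[Ag⁺]^2 and the known concentrations, [Ag⁺]^2 in the denominator gives [Ag⁺] = 0.15 M.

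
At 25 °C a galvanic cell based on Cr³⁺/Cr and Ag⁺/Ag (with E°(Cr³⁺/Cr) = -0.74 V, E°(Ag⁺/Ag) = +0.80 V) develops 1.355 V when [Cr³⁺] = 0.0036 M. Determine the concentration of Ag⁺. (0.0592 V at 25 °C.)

1.1 × 10^-4 M

From the Nernst equation, log Q = n(E° − E)/0.0592 = 3(1.54 − 1.355)/0.0592 = 9.375, so Q = 2.37 × 10^9.
With Q = [Cr³⁺]/[Ag⁺]^3 and the known concentrations, [Ag⁺]^3 in the denominator gives [Ag⁺] = 1.1 × 10^-4 M.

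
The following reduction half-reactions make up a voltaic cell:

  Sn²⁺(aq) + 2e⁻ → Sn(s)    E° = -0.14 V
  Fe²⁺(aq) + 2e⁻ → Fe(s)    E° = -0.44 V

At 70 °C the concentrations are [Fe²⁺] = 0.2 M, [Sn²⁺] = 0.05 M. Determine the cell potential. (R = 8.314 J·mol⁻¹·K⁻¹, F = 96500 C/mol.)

The Sn²⁺/Sn couple has the higher reduction potential and acts as the cathode, so E°_cell = -0.14 − (-0.44) = 0.30 V.
Balancing electrons gives n = 2; the reaction quotient is Q = [Fe²⁺]/[Sn²⁺] = 4.00.
E = E° − (RT/nF) ln Q = 0.30 − (8.314×343)/(2×96500) × (1.386) = 0.300 − 0.020 = 0.280 V.

0.280 V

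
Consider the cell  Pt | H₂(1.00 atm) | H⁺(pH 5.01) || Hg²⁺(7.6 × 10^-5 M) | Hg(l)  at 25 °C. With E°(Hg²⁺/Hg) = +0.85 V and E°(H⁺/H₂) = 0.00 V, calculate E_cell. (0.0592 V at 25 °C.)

The Hg²⁺/Hg couple is the cathode, so E°_cell = 0.85 V; n = 2.
[H⁺] = 10^(−5.01) = 9.8 × 10^-6 M, and Q = [H⁺]^2 / ([Hg²⁺]·P(H₂)) = 1.26 × 10^-6.
E = E° − (0.0592/2) log Q = 0.85 − (0.0592/2)(-5.901) = 1.025 V.

1.02 V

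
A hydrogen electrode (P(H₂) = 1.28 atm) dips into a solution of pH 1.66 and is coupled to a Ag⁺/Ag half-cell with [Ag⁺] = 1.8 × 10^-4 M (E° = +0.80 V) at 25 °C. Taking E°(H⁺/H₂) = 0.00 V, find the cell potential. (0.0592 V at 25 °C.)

0.68 V

The Ag⁺/Ag couple is the cathode, so E°_cell = 0.80 V; n = 2.
[H⁺] = 10^(−1.66) = 0.022 M, and Q = [H⁺]^2 / ([Ag⁺]^2·P(H₂)) = 1.15 × 10^4.
E = E° − (0.0592/2) log Q = 0.80 − (0.0592/2)(4.062) = 0.680 V.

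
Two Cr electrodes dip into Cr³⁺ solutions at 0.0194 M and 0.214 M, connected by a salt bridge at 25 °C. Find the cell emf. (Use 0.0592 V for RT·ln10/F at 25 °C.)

0.021 V

Both half-cells are Cr³⁺/Cr, so E°_cell = 0. The concentrated side is the cathode; the cell reaction moves Cr³⁺ from high to low concentration with n = 3.
Q = [Cr³⁺]_dilute/[Cr³⁺]_conc = 0.0194/0.214 = 0.0907.
E = 0 − (0.0592/3) log Q = −(0.0592/3)(-1.043) = 0.0206 V.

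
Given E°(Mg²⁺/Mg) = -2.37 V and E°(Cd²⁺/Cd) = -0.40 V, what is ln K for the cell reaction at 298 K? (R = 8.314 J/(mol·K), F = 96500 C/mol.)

E°_cell = -0.40 − (-2.37) = 1.97 V, with n = 2 electrons transferred.
At equilibrium E = 0, so the Nernst equation gives ln K = nFE°/RT = (2)(96500)(1.97)/((8.314)(298)) = 153.46.

ln K = 153.5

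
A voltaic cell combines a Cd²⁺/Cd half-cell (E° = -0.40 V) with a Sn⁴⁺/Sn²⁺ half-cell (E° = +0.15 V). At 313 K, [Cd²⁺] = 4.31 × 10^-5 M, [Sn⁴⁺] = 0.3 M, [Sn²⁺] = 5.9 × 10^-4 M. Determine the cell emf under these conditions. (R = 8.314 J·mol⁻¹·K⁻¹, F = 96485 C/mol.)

The Sn⁴⁺/Sn²⁺ couple has the higher reduction potential and acts as the cathode, so E°_cell = +0.15 − (-0.40) = 0.55 V.
Balancing electrons gives n = 2; the reaction quotient is Q = [Cd²⁺]·[Sn²⁺]/[Sn⁴⁺] = 8.48 × 10^-8.
E = E° − (RT/nF) ln Q = 0.55 − (8.314×313)/(2×96485) × (-16.283) = 0.550 + 0.220 = 0.770 V.

0.770 V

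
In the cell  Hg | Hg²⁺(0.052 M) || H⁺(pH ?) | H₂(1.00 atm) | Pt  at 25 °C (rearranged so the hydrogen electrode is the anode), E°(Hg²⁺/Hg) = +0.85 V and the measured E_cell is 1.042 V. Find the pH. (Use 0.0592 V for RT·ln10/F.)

E°_cell = 0.85 V and n = 2.
log Q = n(E° − E)/0.0592 = 2×(0.85 − 1.042)/0.0592 = -6.486.
With Q = [H⁺]^2 / ([Hg²⁺]·P(H₂)), solving for [H⁺] gives log[H⁺] = -3.885, so pH = 3.89.

pH = 3.89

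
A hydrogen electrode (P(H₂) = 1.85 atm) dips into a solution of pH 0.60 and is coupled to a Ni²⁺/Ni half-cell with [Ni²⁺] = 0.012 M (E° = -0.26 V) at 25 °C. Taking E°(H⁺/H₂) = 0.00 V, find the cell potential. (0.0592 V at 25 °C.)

The hydrogen couple is the cathode, so E°_cell = 0.26 V; n = 2.
[H⁺] = 10^(−0.60) = 0.25 M, and Q = [Ni²⁺]·P(H₂) / [H⁺]^2 = 0.352.
E = E° − (0.0592/2) log Q = 0.26 − (0.0592/2)(-0.454) = 0.273 V.

0.27 V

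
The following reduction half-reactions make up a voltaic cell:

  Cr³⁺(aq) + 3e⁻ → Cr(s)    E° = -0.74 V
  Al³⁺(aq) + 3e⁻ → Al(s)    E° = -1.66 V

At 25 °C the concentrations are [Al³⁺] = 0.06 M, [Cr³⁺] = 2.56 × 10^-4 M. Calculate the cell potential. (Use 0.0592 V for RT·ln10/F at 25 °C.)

0.873 V

The Cr³⁺/Cr couple has the higher reduction potential and acts as the cathode, so E°_cell = -0.74 − (-1.66) = 0.92 V.
Balancing electrons gives n = 3; the reaction quotient is Q = [Al³⁺]/[Cr³⁺] = 234.
At 25 °C, E = E° − (0.0592/n) log Q = 0.92 − (0.0592/3)(2.370) = 0.920 − 0.047 = 0.873 V.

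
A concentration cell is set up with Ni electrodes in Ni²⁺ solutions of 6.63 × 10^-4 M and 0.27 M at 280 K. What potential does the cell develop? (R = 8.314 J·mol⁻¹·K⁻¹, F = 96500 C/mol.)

Both half-cells are Ni²⁺/Ni, so E°_cell = 0. The concentrated side is the cathode; the cell reaction moves Ni²⁺ from high to low concentration with n = 2.
Q = [Ni²⁺]_dilute/[Ni²⁺]_conc = 6.63 × 10^-4/0.27 = 0.00246.
E = 0 − (RT/nF) ln Q = −((8.314×280)/(2×96500))(-6.009) = 0.0725 V.

0.072 V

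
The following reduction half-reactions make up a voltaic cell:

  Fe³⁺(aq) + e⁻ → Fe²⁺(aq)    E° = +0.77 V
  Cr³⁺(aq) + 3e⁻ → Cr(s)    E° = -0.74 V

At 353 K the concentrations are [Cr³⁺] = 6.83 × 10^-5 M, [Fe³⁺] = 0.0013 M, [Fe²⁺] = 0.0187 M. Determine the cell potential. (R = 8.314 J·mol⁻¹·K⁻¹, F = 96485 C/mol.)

1.53 V

The Fe³⁺/Fe²⁺ couple has the higher reduction potential and acts as the cathode, so E°_cell = +0.77 − (-0.74) = 1.51 V.
Balancing electrons gives n = 3; the reaction quotient is Q = [Cr³⁺]·[Fe²⁺]^3/[Fe³⁺]^3 = 0.203.
E = E° − (RT/nF) ln Q = 1.51 − (8.314×353)/(3×96485) × (-1.593) = 1.510 + 0.016 = 1.526 V.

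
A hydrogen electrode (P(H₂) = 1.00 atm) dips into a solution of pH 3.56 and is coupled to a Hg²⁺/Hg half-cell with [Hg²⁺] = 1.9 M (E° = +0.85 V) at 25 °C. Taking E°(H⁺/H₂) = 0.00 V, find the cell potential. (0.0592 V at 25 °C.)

The Hg²⁺/Hg couple is the cathode, so E°_cell = 0.85 V; n = 2.
[H⁺] = 10^(−3.56) = 2.8 × 10^-4 M, and Q = [H⁺]^2 / ([Hg²⁺]·P(H₂)) = 3.99 × 10^-8.
E = E° − (0.0592/2) log Q = 0.85 − (0.0592/2)(-7.399) = 1.069 V.

1.07 V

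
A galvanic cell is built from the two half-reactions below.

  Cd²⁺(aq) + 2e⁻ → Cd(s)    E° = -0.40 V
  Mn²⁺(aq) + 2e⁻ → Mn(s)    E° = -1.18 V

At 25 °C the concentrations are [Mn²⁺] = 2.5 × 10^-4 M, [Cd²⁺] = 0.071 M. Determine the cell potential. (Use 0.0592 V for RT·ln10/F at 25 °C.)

The Cd²⁺/Cd couple has the higher reduction potential and acts as the cathode, so E°_cell = -0.40 − (-1.18) = 0.78 V.
Balancing electrons gives n = 2; the reaction quotient is Q = [Mn²⁺]/[Cd²⁺] = 0.00352.
At 25 °C, E = E° − (0.0592/n) log Q = 0.78 − (0.0592/2)(-2.453) = 0.780 + 0.073 = 0.853 V.

0.853 V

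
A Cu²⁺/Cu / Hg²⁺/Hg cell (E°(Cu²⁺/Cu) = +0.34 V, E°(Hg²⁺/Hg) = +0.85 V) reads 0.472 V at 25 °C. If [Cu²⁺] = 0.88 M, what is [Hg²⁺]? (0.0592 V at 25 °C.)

0.046 M

From the Nernst equation, log Q = n(E° − E)/0.0592 = 2(0.51 − 0.472)/0.0592 = 1.284, so Q = 19.2.
With Q = [Cu²⁺]/[Hg²⁺] and the known concentrations, [Hg²⁺] in the denominator gives [Hg²⁺] = 0.046 M.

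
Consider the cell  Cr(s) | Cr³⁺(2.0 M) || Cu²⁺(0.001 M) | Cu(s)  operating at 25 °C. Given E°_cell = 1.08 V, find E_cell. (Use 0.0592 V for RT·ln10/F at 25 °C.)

0.985 V

Balancing electrons gives n = 6; the reaction quotient is Q = [Cr³⁺]^2/[Cu²⁺]^3 = 4 × 10^9.
At 25 °C, E = E° − (0.0592/n) log Q = 1.08 − (0.0592/6)(9.602) = 1.080 − 0.095 = 0.985 V.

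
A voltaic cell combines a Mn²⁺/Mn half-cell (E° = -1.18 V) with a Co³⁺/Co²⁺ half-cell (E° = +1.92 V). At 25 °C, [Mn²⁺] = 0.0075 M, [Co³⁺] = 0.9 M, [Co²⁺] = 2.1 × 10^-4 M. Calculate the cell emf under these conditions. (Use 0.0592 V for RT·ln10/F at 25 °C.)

The Co³⁺/Co²⁺ couple has the higher reduction potential and acts as the cathode, so E°_cell = +1.92 − (-1.18) = 3.10 V.
Balancing electrons gives n = 2; the reaction quotient is Q = [Mn²⁺]·[Co²⁺]^2/[Co³⁺]^2 = 4.08 × 10^-10.
At 25 °C, E = E° − (0.0592/n) log Q = 3.10 − (0.0592/2)(-9.389) = 3.100 + 0.278 = 3.378 V.

3.38 V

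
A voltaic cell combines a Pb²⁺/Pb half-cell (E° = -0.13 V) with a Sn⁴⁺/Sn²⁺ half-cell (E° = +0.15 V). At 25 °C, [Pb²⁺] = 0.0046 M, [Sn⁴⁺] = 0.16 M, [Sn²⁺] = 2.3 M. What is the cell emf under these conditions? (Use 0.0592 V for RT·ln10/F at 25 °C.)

0.315 V

The Sn⁴⁺/Sn²⁺ couple has the higher reduction potential and acts as the cathode, so E°_cell = +0.15 − (-0.13) = 0.28 V.
Balancing electrons gives n = 2; the reaction quotient is Q = [Pb²⁺]·[Sn²⁺]/[Sn⁴⁺] = 0.0661.
At 25 °C, E = E° − (0.0592/n) log Q = 0.28 − (0.0592/2)(-1.180) = 0.280 + 0.035 = 0.315 V.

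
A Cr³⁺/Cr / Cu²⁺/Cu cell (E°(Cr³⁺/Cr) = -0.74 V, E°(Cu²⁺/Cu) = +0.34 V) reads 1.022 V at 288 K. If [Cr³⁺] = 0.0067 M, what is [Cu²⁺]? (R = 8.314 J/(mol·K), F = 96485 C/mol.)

3.3 × 10^-4 M

From the Nernst equation, ln Q = nF(E° − E)/RT = 6×96485×(1.08 − 1.022)/(8.314×288) = 14.023, so Q = 1.23 × 10^6.
With Q = [Cr³⁺]^2/[Cu²⁺]^3 and the known concentrations, [Cu²⁺]^3 in the denominator gives [Cu²⁺] = 3.3 × 10^-4 M.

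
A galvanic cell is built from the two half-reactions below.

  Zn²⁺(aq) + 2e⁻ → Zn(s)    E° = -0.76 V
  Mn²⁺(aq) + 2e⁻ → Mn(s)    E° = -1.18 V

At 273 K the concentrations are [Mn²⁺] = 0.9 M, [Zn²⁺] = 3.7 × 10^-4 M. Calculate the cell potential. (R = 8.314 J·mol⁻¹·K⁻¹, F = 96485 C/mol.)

The Zn²⁺/Zn couple has the higher reduction potential and acts as the cathode, so E°_cell = -0.76 − (-1.18) = 0.42 V.
Balancing electrons gives n = 2; the reaction quotient is Q = [Mn²⁺]/[Zn²⁺] = 2430.
E = E° − (RT/nF) ln Q = 0.42 − (8.314×273)/(2×96485) × (7.797) = 0.420 − 0.092 = 0.328 V.

0.328 V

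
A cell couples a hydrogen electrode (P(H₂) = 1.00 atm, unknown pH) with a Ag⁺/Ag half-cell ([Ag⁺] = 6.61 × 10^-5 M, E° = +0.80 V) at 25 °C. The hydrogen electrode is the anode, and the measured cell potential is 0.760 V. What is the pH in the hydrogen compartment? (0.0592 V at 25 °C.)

E°_cell = 0.80 V and n = 2.
log Q = n(E° − E)/0.0592 = 2×(0.80 − 0.760)/0.0592 = 1.351.
With Q = [H⁺]^2 / ([Ag⁺]^2·P(H₂)), solving for [H⁺] gives log[H⁺] = -3.504, so pH = 3.50.

pH = 3.50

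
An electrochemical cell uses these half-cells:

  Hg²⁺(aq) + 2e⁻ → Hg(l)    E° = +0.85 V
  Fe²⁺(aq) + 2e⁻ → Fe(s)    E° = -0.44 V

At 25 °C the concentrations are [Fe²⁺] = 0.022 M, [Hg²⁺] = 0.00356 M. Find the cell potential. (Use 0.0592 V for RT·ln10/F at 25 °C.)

1.27 V

The Hg²⁺/Hg couple has the higher reduction potential and acts as the cathode, so E°_cell = +0.85 − (-0.44) = 1.29 V.
Balancing electrons gives n = 2; the reaction quotient is Q = [Fe²⁺]/[Hg²⁺] = 6.18.
At 25 °C, E = E° − (0.0592/n) log Q = 1.29 − (0.0592/2)(0.791) = 1.290 − 0.023 = 1.267 V.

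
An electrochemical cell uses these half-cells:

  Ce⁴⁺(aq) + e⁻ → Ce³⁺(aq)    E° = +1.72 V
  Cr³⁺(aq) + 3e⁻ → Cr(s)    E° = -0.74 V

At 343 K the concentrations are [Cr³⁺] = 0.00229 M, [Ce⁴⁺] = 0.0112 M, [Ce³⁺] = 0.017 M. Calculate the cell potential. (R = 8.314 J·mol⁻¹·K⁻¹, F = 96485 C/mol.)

The Ce⁴⁺/Ce³⁺ couple has the higher reduction potential and acts as the cathode, so E°_cell = +1.72 − (-0.74) = 2.46 V.
Balancing electrons gives n = 3; the reaction quotient is Q = [Cr³⁺]·[Ce³⁺]^3/[Ce⁴⁺]^3 = 0.00801.
E = E° − (RT/nF) ln Q = 2.46 − (8.314×343)/(3×96485) × (-4.827) = 2.460 + 0.048 = 2.508 V.

2.51 V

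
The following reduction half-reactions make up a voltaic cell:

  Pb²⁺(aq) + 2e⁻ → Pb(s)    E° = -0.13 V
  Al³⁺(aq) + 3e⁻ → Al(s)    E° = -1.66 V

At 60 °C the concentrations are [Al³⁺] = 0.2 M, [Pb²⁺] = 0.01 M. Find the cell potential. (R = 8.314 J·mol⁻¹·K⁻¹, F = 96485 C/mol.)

1.48 V

The Pb²⁺/Pb couple has the higher reduction potential and acts as the cathode, so E°_cell = -0.13 − (-1.66) = 1.53 V.
Balancing electrons gives n = 6; the reaction quotient is Q = [Al³⁺]^2/[Pb²⁺]^3 = 4 × 10^4.
E = E° − (RT/nF) ln Q = 1.53 − (8.314×333)/(6×96485) × (10.597) = 1.530 − 0.051 = 1.479 V.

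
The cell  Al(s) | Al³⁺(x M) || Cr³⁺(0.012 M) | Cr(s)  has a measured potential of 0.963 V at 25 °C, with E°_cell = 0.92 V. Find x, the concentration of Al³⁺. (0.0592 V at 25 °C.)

7.9 × 10^-5 M

From the Nernst equation, log Q = n(E° − E)/0.0592 = 3(0.92 − 0.963)/0.0592 = -2.179, so Q = 0.00662.
With Q = [Al³⁺]/[Cr³⁺] and the known concentrations, [Al³⁺] in the numerator gives [Al³⁺] = 7.9 × 10^-5 M.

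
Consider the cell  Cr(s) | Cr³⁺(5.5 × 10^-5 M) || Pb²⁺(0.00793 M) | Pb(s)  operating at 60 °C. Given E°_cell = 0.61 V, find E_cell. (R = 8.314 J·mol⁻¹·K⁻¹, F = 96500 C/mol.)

0.634 V

Balancing electrons gives n = 6; the reaction quotient is Q = [Cr³⁺]^2/[Pb²⁺]^3 = 0.00607.
E = E° − (RT/nF) ln Q = 0.61 − (8.314×333)/(6×96500) × (-5.105) = 0.610 + 0.024 = 0.634 V.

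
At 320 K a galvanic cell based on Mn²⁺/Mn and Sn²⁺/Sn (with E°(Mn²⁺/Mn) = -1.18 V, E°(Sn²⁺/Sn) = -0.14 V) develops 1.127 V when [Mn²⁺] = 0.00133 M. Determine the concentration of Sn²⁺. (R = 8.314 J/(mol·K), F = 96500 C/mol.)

From the Nernst equation, ln Q = nF(E° − E)/RT = 2×96500×(1.04 − 1.127)/(8.314×320) = -6.311, so Q = 0.00182.
With Q = [Mn²⁺]/[Sn²⁺] and the known concentrations, [Sn²⁺] in the denominator gives [Sn²⁺] = 0.73 M.

0.73 M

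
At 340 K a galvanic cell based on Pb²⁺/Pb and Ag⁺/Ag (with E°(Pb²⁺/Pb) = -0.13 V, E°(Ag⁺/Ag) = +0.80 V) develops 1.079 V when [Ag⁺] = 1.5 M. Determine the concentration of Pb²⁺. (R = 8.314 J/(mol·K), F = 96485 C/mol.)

8.6 × 10^-5 M

From the Nernst equation, ln Q = nF(E° − E)/RT = 2×96485×(0.93 − 1.079)/(8.314×340) = -10.172, so Q = 3.82 × 10^-5.
With Q = [Pb²⁺]/[Ag⁺]^2 and the known concentrations, [Pb²⁺] in the numerator gives [Pb²⁺] = 8.6 × 10^-5 M.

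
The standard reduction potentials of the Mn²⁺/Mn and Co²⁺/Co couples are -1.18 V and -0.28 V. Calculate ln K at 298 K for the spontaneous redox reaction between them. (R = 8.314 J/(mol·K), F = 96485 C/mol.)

ln K = 70.1

E°_cell = -0.28 − (-1.18) = 0.90 V, with n = 2 electrons transferred.
At equilibrium E = 0, so the Nernst equation gives ln K = nFE°/RT = (2)(96485)(0.90)/((8.314)(298)) = 70.10.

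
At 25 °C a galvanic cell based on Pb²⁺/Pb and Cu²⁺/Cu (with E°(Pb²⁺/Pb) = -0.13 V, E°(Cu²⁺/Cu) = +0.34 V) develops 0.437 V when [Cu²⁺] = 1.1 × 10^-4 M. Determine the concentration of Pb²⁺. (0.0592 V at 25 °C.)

From the Nernst equation, log Q = n(E° − E)/0.0592 = 2(0.47 − 0.437)/0.0592 = 1.115, so Q = 13.0.
With Q = [Pb²⁺]/[Cu²⁺] and the known concentrations, [Pb²⁺] in the numerator gives [Pb²⁺] = 0.0014 M.

0.0014 M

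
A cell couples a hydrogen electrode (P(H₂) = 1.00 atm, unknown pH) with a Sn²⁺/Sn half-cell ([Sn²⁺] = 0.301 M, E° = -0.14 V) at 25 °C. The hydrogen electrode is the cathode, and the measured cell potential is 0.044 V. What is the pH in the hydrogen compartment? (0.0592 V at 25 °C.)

pH = 1.88

E°_cell = 0.14 V and n = 2.
log Q = n(E° − E)/0.0592 = 2×(0.14 − 0.044)/0.0592 = 3.243.
With Q = [Sn²⁺]·P(H₂) / [H⁺]^2, solving for [H⁺] gives log[H⁺] = -1.882, so pH = 1.88.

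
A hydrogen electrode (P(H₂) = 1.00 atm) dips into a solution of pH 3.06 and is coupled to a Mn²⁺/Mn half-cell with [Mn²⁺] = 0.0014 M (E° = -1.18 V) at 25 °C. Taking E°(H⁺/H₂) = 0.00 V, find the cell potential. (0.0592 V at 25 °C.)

The hydrogen couple is the cathode, so E°_cell = 1.18 V; n = 2.
[H⁺] = 10^(−3.06) = 8.7 × 10^-4 M, and Q = [Mn²⁺]·P(H₂) / [H⁺]^2 = 1850.
E = E° − (0.0592/2) log Q = 1.18 − (0.0592/2)(3.266) = 1.083 V.

1.08 V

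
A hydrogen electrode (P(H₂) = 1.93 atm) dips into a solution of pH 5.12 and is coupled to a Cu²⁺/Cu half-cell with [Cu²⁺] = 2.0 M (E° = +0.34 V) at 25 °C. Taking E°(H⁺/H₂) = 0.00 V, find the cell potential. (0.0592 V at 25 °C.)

0.66 V

The Cu²⁺/Cu couple is the cathode, so E°_cell = 0.34 V; n = 2.
[H⁺] = 10^(−5.12) = 7.6 × 10^-6 M, and Q = [H⁺]^2 / ([Cu²⁺]·P(H₂)) = 1.49 × 10^-11.
E = E° − (0.0592/2) log Q = 0.34 − (0.0592/2)(-10.827) = 0.660 V.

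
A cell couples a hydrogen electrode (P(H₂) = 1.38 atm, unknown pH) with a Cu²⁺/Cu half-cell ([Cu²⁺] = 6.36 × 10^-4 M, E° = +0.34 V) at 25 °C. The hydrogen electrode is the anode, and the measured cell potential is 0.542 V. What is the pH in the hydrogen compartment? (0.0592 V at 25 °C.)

E°_cell = 0.34 V and n = 2.
log Q = n(E° − E)/0.0592 = 2×(0.34 − 0.542)/0.0592 = -6.824.
With Q = [H⁺]^2 / ([Cu²⁺]·P(H₂)), solving for [H⁺] gives log[H⁺] = -4.940, so pH = 4.94.

pH = 4.94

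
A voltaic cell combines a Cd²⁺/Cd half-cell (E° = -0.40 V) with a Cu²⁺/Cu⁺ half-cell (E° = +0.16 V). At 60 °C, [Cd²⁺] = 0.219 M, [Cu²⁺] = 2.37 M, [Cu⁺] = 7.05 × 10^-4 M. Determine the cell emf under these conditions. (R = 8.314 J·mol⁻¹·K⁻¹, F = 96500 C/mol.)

The Cu²⁺/Cu⁺ couple has the higher reduction potential and acts as the cathode, so E°_cell = +0.16 − (-0.40) = 0.56 V.
Balancing electrons gives n = 2; the reaction quotient is Q = [Cd²⁺]·[Cu⁺]^2/[Cu²⁺]^2 = 1.94 × 10^-8.
E = E° − (RT/nF) ln Q = 0.56 − (8.314×333)/(2×96500) × (-17.759) = 0.560 + 0.255 = 0.815 V.

0.815 V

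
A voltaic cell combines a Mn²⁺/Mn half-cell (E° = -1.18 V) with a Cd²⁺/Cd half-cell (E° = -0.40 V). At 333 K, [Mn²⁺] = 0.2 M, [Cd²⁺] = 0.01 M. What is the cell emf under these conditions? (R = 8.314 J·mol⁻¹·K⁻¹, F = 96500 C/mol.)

The Cd²⁺/Cd couple has the higher reduction potential and acts as the cathode, so E°_cell = -0.40 − (-1.18) = 0.78 V.
Balancing electrons gives n = 2; the reaction quotient is Q = [Mn²⁺]/[Cd²⁺] = 20.0.
E = E° − (RT/nF) ln Q = 0.78 − (8.314×333)/(2×96500) × (2.996) = 0.780 − 0.043 = 0.737 V.

0.737 V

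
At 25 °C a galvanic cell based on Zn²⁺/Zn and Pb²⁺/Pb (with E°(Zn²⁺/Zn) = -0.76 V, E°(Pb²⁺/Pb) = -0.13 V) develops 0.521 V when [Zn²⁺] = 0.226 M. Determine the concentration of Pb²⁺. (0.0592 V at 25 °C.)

4.7 × 10^-5 M

From the Nernst equation, log Q = n(E° − E)/0.0592 = 2(0.63 − 0.521)/0.0592 = 3.682, so Q = 4810.
With Q = [Zn²⁺]/[Pb²⁺] and the known concentrations, [Pb²⁺] in the denominator gives [Pb²⁺] = 4.7 × 10^-5 M.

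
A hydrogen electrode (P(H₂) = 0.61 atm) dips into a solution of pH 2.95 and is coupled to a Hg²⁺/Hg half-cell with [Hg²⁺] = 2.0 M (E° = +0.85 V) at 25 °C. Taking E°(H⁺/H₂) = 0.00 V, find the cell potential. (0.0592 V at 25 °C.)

The Hg²⁺/Hg couple is the cathode, so E°_cell = 0.85 V; n = 2.
[H⁺] = 10^(−2.95) = 0.0011 M, and Q = [H⁺]^2 / ([Hg²⁺]·P(H₂)) = 1.03 × 10^-6.
E = E° − (0.0592/2) log Q = 0.85 − (0.0592/2)(-5.986) = 1.027 V.

1.03 V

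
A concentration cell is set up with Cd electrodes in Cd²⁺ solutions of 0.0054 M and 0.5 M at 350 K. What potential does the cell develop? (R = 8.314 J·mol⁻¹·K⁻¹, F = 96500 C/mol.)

Both half-cells are Cd²⁺/Cd, so E°_cell = 0. The concentrated side is the cathode; the cell reaction moves Cd²⁺ from high to low concentration with n = 2.
Q = [Cd²⁺]_dilute/[Cd²⁺]_conc = 0.0054/0.5 = 0.0108.
E = 0 − (RT/nF) ln Q = −((8.314×350)/(2×96500))(-4.528) = 0.0683 V.

0.068 V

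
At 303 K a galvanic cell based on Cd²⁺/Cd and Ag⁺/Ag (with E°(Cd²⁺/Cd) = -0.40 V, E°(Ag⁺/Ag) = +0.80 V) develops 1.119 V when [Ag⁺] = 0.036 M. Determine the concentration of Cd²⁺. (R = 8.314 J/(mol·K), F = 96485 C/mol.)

From the Nernst equation, ln Q = nF(E° − E)/RT = 2×96485×(1.20 − 1.119)/(8.314×303) = 6.205, so Q = 495.
With Q = [Cd²⁺]/[Ag⁺]^2 and the known concentrations, [Cd²⁺] in the numerator gives [Cd²⁺] = 0.64 M.

0.64 M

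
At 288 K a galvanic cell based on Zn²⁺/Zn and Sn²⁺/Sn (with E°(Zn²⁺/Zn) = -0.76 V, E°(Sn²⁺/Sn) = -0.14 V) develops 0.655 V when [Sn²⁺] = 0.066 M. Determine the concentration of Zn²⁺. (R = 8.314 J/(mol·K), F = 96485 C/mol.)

0.0039 M

From the Nernst equation, ln Q = nF(E° − E)/RT = 2×96485×(0.62 − 0.655)/(8.314×288) = -2.821, so Q = 0.0596.
With Q = [Zn²⁺]/[Sn²⁺] and the known concentrations, [Zn²⁺] in the numerator gives [Zn²⁺] = 0.0039 M.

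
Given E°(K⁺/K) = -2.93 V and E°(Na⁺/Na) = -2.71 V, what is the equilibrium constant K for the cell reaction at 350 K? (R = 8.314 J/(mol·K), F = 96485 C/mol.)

1500

E°_cell = -2.71 − (-2.93) = 0.22 V, with n = 1 electron transferred.
At equilibrium E = 0, so the Nernst equation gives ln K = nFE°/RT = (1)(96485)(0.22)/((8.314)(350)) = 7.29.
K = e^7.29 = 1500.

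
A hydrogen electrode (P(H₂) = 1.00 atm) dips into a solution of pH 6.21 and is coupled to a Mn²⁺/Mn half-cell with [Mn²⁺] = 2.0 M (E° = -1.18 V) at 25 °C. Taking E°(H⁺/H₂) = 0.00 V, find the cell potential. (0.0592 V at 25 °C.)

The hydrogen couple is the cathode, so E°_cell = 1.18 V; n = 2.
[H⁺] = 10^(−6.21) = 6.2 × 10^-7 M, and Q = [Mn²⁺]·P(H₂) / [H⁺]^2 = 5.26 × 10^12.
E = E° − (0.0592/2) log Q = 1.18 − (0.0592/2)(12.721) = 0.803 V.

0.80 V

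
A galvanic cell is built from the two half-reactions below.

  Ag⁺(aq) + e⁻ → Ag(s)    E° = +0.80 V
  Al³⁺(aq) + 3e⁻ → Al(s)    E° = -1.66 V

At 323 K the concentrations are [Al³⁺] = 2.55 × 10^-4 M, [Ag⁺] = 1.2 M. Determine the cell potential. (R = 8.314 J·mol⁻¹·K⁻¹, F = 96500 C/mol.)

2.54 V

The Ag⁺/Ag couple has the higher reduction potential and acts as the cathode, so E°_cell = +0.80 − (-1.66) = 2.46 V.
Balancing electrons gives n = 3; the reaction quotient is Q = [Al³⁺]/[Ag⁺]^3 = 1.48 × 10^-4.
E = E° − (RT/nF) ln Q = 2.46 − (8.314×323)/(3×96500) × (-8.821) = 2.460 + 0.082 = 2.542 V.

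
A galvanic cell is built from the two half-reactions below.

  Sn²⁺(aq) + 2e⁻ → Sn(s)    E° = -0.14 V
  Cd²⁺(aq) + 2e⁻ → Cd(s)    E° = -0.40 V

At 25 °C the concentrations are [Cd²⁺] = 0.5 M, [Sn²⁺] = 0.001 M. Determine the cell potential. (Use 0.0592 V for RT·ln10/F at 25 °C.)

0.180 V

The Sn²⁺/Sn couple has the higher reduction potential and acts as the cathode, so E°_cell = -0.14 − (-0.40) = 0.26 V.
Balancing electrons gives n = 2; the reaction quotient is Q = [Cd²⁺]/[Sn²⁺] = 500.
At 25 °C, E = E° − (0.0592/n) log Q = 0.26 − (0.0592/2)(2.699) = 0.260 − 0.080 = 0.180 V.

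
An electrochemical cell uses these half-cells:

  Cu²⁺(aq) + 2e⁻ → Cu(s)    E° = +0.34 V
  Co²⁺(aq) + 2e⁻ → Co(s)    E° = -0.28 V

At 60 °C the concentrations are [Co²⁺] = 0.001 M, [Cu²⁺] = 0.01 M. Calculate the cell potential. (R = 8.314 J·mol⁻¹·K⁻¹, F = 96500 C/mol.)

The Cu²⁺/Cu couple has the higher reduction potential and acts as the cathode, so E°_cell = +0.34 − (-0.28) = 0.62 V.
Balancing electrons gives n = 2; the reaction quotient is Q = [Co²⁺]/[Cu²⁺] = 0.100.
E = E° − (RT/nF) ln Q = 0.62 − (8.314×333)/(2×96500) × (-2.303) = 0.620 + 0.033 = 0.653 V.

0.653 V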